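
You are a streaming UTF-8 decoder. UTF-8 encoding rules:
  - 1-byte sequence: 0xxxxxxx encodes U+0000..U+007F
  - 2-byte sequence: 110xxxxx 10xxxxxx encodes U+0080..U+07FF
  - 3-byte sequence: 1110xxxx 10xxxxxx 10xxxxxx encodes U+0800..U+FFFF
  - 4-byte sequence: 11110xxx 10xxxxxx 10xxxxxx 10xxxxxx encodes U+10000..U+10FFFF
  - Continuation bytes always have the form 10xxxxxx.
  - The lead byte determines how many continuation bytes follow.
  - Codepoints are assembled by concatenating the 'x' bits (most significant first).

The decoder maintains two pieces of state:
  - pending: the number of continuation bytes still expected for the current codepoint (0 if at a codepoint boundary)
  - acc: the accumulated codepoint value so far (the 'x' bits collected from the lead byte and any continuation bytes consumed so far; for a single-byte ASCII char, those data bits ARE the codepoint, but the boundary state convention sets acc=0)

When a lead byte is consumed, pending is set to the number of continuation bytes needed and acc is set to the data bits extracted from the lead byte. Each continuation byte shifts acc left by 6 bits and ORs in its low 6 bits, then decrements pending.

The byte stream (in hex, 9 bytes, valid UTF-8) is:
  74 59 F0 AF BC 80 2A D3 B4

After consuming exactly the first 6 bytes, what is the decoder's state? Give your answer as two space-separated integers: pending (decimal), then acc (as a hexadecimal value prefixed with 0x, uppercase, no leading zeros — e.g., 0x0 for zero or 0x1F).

Answer: 0 0x2FF00

Derivation:
Byte[0]=74: 1-byte. pending=0, acc=0x0
Byte[1]=59: 1-byte. pending=0, acc=0x0
Byte[2]=F0: 4-byte lead. pending=3, acc=0x0
Byte[3]=AF: continuation. acc=(acc<<6)|0x2F=0x2F, pending=2
Byte[4]=BC: continuation. acc=(acc<<6)|0x3C=0xBFC, pending=1
Byte[5]=80: continuation. acc=(acc<<6)|0x00=0x2FF00, pending=0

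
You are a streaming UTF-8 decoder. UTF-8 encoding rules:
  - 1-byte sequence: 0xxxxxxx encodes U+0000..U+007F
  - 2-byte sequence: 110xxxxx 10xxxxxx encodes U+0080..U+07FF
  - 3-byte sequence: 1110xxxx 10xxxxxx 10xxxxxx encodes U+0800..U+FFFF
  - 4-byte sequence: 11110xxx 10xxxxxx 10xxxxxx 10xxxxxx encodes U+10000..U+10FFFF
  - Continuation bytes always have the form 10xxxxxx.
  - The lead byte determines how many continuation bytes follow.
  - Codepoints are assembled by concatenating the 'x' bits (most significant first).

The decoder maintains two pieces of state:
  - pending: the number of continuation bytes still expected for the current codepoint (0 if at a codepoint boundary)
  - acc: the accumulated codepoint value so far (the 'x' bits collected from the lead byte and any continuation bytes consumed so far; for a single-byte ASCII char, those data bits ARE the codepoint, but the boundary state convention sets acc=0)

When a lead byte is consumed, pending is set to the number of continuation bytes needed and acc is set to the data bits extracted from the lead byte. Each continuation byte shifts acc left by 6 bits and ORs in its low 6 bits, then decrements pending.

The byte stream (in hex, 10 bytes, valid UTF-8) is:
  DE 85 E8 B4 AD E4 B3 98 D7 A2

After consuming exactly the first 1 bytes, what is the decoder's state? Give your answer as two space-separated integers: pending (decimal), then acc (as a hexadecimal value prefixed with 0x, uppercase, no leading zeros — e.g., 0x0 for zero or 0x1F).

Answer: 1 0x1E

Derivation:
Byte[0]=DE: 2-byte lead. pending=1, acc=0x1E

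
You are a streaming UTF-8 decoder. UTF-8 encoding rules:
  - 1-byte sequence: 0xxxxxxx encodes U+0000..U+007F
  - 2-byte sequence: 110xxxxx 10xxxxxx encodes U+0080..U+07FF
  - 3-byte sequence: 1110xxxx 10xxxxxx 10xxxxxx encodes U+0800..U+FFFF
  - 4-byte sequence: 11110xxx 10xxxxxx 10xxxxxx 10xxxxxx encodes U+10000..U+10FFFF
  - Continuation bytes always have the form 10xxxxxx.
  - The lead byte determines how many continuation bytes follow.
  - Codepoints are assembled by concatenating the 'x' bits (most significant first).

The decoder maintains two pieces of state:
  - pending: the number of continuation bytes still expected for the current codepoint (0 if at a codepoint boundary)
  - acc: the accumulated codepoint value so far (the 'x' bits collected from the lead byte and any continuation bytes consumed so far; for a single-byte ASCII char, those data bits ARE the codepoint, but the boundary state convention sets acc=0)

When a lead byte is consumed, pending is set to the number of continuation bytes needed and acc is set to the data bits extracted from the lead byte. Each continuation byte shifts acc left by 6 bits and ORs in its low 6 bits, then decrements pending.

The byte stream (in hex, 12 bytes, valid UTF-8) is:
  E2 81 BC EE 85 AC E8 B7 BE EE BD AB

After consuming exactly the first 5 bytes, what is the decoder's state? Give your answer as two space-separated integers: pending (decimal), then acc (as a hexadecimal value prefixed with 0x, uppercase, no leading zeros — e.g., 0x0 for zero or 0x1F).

Answer: 1 0x385

Derivation:
Byte[0]=E2: 3-byte lead. pending=2, acc=0x2
Byte[1]=81: continuation. acc=(acc<<6)|0x01=0x81, pending=1
Byte[2]=BC: continuation. acc=(acc<<6)|0x3C=0x207C, pending=0
Byte[3]=EE: 3-byte lead. pending=2, acc=0xE
Byte[4]=85: continuation. acc=(acc<<6)|0x05=0x385, pending=1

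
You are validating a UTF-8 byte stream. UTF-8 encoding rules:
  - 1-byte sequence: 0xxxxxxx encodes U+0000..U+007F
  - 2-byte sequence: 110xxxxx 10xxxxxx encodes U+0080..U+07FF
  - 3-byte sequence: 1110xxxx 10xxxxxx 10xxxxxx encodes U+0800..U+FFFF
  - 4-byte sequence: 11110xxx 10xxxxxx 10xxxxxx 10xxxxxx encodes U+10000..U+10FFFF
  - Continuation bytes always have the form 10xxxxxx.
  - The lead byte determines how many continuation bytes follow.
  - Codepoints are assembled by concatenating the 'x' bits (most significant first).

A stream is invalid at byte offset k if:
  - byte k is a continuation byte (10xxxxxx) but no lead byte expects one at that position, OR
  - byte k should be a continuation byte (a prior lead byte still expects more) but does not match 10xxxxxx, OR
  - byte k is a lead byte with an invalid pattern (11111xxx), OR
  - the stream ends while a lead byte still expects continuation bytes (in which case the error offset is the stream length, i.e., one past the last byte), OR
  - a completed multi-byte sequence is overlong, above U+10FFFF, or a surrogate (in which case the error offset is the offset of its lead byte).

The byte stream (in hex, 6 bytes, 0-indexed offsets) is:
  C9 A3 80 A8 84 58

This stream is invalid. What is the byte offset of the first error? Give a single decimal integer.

Answer: 2

Derivation:
Byte[0]=C9: 2-byte lead, need 1 cont bytes. acc=0x9
Byte[1]=A3: continuation. acc=(acc<<6)|0x23=0x263
Completed: cp=U+0263 (starts at byte 0)
Byte[2]=80: INVALID lead byte (not 0xxx/110x/1110/11110)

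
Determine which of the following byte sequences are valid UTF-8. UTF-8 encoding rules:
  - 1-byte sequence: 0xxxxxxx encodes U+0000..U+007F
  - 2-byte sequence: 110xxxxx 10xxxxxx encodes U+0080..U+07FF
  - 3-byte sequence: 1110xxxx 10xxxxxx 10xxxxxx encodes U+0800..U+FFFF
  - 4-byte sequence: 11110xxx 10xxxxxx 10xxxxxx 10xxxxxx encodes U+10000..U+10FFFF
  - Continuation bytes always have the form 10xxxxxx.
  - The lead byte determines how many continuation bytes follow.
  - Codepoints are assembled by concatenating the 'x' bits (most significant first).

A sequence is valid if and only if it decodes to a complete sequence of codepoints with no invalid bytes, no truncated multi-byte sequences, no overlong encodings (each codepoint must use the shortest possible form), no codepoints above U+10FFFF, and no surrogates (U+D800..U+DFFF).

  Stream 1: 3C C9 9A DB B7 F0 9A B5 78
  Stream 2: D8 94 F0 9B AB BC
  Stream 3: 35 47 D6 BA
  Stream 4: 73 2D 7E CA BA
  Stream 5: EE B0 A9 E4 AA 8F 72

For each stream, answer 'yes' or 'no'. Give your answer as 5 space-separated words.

Stream 1: error at byte offset 8. INVALID
Stream 2: decodes cleanly. VALID
Stream 3: decodes cleanly. VALID
Stream 4: decodes cleanly. VALID
Stream 5: decodes cleanly. VALID

Answer: no yes yes yes yes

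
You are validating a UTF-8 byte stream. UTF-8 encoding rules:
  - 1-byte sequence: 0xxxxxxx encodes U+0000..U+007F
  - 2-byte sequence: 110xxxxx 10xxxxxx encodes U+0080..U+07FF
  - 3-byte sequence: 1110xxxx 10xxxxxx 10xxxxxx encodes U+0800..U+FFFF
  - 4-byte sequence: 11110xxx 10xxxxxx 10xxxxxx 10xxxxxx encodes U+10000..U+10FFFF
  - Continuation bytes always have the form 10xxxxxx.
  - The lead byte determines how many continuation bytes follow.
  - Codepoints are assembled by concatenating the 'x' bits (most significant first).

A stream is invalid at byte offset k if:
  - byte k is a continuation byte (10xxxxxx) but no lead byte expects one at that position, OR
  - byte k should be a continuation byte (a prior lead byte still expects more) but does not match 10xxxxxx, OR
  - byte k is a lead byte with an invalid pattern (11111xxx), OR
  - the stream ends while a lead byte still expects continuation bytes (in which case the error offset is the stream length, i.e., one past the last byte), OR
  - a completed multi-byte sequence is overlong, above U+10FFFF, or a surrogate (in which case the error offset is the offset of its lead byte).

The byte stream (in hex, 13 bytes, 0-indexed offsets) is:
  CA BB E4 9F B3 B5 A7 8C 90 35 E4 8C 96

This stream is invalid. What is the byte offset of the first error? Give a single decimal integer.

Byte[0]=CA: 2-byte lead, need 1 cont bytes. acc=0xA
Byte[1]=BB: continuation. acc=(acc<<6)|0x3B=0x2BB
Completed: cp=U+02BB (starts at byte 0)
Byte[2]=E4: 3-byte lead, need 2 cont bytes. acc=0x4
Byte[3]=9F: continuation. acc=(acc<<6)|0x1F=0x11F
Byte[4]=B3: continuation. acc=(acc<<6)|0x33=0x47F3
Completed: cp=U+47F3 (starts at byte 2)
Byte[5]=B5: INVALID lead byte (not 0xxx/110x/1110/11110)

Answer: 5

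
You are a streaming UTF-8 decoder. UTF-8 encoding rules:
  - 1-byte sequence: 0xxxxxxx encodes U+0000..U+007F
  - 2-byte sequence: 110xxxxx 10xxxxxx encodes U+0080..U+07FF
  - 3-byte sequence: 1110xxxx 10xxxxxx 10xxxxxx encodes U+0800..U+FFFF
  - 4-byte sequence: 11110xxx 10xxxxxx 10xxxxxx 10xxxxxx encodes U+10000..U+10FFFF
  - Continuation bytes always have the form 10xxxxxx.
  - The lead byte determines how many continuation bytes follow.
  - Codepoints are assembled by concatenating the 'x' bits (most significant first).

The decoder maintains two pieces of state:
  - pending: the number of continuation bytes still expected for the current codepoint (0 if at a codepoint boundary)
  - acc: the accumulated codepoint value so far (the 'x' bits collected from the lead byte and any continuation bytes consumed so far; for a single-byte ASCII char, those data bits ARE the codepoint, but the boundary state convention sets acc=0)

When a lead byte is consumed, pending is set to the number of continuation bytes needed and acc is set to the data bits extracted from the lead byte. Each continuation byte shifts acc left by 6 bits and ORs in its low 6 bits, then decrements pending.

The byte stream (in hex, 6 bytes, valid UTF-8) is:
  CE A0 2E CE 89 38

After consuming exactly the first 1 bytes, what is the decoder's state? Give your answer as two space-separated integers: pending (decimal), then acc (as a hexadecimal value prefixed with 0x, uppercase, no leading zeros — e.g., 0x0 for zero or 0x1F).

Byte[0]=CE: 2-byte lead. pending=1, acc=0xE

Answer: 1 0xE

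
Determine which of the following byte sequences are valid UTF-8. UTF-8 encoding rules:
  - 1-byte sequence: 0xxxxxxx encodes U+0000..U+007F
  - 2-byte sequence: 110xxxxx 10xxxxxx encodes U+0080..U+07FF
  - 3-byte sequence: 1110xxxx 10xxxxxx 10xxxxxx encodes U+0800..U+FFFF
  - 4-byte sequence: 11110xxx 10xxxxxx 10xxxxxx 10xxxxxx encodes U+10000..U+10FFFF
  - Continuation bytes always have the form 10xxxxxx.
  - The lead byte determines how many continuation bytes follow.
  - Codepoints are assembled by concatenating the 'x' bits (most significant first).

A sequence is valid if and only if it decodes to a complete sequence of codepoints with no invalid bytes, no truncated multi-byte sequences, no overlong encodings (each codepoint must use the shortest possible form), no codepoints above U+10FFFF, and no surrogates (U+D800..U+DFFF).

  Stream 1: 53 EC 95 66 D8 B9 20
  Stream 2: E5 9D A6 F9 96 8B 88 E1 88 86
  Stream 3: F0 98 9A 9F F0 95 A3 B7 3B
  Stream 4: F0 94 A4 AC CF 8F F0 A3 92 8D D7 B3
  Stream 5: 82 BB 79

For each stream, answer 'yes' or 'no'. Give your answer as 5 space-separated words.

Answer: no no yes yes no

Derivation:
Stream 1: error at byte offset 3. INVALID
Stream 2: error at byte offset 3. INVALID
Stream 3: decodes cleanly. VALID
Stream 4: decodes cleanly. VALID
Stream 5: error at byte offset 0. INVALID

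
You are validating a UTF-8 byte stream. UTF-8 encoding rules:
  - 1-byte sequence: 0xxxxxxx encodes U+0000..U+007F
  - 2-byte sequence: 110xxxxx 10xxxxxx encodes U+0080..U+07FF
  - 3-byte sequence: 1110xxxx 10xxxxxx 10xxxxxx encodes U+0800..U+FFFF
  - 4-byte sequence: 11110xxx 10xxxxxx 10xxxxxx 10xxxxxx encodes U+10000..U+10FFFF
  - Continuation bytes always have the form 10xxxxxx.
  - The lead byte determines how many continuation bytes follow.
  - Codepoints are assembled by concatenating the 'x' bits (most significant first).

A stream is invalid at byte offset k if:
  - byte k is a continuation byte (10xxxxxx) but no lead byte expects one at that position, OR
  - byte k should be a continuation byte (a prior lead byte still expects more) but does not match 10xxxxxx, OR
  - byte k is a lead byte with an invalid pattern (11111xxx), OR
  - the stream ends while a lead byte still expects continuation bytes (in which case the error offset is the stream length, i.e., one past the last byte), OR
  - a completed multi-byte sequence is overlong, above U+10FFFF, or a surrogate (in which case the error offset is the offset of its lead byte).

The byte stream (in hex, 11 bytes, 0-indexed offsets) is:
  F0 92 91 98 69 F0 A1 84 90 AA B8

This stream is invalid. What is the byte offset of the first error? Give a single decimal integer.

Byte[0]=F0: 4-byte lead, need 3 cont bytes. acc=0x0
Byte[1]=92: continuation. acc=(acc<<6)|0x12=0x12
Byte[2]=91: continuation. acc=(acc<<6)|0x11=0x491
Byte[3]=98: continuation. acc=(acc<<6)|0x18=0x12458
Completed: cp=U+12458 (starts at byte 0)
Byte[4]=69: 1-byte ASCII. cp=U+0069
Byte[5]=F0: 4-byte lead, need 3 cont bytes. acc=0x0
Byte[6]=A1: continuation. acc=(acc<<6)|0x21=0x21
Byte[7]=84: continuation. acc=(acc<<6)|0x04=0x844
Byte[8]=90: continuation. acc=(acc<<6)|0x10=0x21110
Completed: cp=U+21110 (starts at byte 5)
Byte[9]=AA: INVALID lead byte (not 0xxx/110x/1110/11110)

Answer: 9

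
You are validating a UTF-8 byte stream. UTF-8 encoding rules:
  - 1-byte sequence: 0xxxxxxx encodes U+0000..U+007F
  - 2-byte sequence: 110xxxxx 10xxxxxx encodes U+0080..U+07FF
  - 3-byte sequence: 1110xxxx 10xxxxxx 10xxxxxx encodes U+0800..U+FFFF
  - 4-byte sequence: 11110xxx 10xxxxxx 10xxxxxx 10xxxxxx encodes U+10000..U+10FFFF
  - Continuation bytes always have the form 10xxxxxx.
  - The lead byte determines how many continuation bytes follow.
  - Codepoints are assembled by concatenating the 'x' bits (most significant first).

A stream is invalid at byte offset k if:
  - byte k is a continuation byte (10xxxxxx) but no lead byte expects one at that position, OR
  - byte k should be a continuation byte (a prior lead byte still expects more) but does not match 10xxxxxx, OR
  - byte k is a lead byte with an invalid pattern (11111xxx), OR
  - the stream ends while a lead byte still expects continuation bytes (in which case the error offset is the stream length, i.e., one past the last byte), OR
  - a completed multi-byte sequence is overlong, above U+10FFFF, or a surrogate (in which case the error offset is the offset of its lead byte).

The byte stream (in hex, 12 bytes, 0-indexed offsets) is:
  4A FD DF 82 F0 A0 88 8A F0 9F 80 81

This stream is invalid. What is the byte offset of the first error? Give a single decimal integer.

Answer: 1

Derivation:
Byte[0]=4A: 1-byte ASCII. cp=U+004A
Byte[1]=FD: INVALID lead byte (not 0xxx/110x/1110/11110)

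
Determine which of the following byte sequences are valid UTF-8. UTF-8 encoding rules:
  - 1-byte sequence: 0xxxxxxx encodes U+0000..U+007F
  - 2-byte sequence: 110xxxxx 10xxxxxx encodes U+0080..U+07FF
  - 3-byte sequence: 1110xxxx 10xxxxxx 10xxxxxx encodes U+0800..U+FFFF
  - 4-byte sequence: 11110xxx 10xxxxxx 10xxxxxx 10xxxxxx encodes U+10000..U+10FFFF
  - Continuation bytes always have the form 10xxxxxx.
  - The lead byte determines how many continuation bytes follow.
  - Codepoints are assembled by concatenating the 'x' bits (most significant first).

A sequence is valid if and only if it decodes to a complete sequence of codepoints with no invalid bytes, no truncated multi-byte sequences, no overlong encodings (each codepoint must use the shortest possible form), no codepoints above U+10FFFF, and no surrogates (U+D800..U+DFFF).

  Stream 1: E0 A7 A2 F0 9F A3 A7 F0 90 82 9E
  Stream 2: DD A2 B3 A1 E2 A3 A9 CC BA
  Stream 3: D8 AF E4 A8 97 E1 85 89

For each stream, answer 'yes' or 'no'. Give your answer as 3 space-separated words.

Answer: yes no yes

Derivation:
Stream 1: decodes cleanly. VALID
Stream 2: error at byte offset 2. INVALID
Stream 3: decodes cleanly. VALID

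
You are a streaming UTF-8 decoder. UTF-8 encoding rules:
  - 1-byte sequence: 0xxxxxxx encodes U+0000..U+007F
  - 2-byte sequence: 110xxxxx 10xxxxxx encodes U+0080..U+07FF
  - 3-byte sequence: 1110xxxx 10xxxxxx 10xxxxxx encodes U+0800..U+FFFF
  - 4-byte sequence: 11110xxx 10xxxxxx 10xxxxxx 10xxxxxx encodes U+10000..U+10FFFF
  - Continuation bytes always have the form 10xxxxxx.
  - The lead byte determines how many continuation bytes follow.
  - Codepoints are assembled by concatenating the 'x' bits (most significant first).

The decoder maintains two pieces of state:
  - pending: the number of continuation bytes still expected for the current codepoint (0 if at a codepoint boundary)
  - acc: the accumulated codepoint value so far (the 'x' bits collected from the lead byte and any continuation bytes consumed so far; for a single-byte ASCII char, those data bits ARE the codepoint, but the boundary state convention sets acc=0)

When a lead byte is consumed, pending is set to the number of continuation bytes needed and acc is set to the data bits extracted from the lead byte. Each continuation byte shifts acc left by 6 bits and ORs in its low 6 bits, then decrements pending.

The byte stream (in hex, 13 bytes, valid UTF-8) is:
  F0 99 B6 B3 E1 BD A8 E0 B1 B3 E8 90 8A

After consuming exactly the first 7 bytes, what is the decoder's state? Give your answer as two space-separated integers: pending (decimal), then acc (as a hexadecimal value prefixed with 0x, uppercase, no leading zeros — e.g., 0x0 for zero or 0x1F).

Byte[0]=F0: 4-byte lead. pending=3, acc=0x0
Byte[1]=99: continuation. acc=(acc<<6)|0x19=0x19, pending=2
Byte[2]=B6: continuation. acc=(acc<<6)|0x36=0x676, pending=1
Byte[3]=B3: continuation. acc=(acc<<6)|0x33=0x19DB3, pending=0
Byte[4]=E1: 3-byte lead. pending=2, acc=0x1
Byte[5]=BD: continuation. acc=(acc<<6)|0x3D=0x7D, pending=1
Byte[6]=A8: continuation. acc=(acc<<6)|0x28=0x1F68, pending=0

Answer: 0 0x1F68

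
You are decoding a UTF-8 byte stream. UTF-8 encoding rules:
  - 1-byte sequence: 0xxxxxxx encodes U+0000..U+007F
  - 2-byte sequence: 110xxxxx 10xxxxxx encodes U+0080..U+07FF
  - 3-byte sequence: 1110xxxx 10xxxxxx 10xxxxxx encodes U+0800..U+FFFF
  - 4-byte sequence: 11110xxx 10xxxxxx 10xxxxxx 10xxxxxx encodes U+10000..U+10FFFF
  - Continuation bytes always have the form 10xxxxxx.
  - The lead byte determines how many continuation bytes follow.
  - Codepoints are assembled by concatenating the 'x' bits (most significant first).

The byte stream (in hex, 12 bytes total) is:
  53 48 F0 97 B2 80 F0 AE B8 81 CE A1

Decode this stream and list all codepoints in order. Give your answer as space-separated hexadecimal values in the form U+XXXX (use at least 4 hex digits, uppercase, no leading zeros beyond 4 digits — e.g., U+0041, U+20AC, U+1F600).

Byte[0]=53: 1-byte ASCII. cp=U+0053
Byte[1]=48: 1-byte ASCII. cp=U+0048
Byte[2]=F0: 4-byte lead, need 3 cont bytes. acc=0x0
Byte[3]=97: continuation. acc=(acc<<6)|0x17=0x17
Byte[4]=B2: continuation. acc=(acc<<6)|0x32=0x5F2
Byte[5]=80: continuation. acc=(acc<<6)|0x00=0x17C80
Completed: cp=U+17C80 (starts at byte 2)
Byte[6]=F0: 4-byte lead, need 3 cont bytes. acc=0x0
Byte[7]=AE: continuation. acc=(acc<<6)|0x2E=0x2E
Byte[8]=B8: continuation. acc=(acc<<6)|0x38=0xBB8
Byte[9]=81: continuation. acc=(acc<<6)|0x01=0x2EE01
Completed: cp=U+2EE01 (starts at byte 6)
Byte[10]=CE: 2-byte lead, need 1 cont bytes. acc=0xE
Byte[11]=A1: continuation. acc=(acc<<6)|0x21=0x3A1
Completed: cp=U+03A1 (starts at byte 10)

Answer: U+0053 U+0048 U+17C80 U+2EE01 U+03A1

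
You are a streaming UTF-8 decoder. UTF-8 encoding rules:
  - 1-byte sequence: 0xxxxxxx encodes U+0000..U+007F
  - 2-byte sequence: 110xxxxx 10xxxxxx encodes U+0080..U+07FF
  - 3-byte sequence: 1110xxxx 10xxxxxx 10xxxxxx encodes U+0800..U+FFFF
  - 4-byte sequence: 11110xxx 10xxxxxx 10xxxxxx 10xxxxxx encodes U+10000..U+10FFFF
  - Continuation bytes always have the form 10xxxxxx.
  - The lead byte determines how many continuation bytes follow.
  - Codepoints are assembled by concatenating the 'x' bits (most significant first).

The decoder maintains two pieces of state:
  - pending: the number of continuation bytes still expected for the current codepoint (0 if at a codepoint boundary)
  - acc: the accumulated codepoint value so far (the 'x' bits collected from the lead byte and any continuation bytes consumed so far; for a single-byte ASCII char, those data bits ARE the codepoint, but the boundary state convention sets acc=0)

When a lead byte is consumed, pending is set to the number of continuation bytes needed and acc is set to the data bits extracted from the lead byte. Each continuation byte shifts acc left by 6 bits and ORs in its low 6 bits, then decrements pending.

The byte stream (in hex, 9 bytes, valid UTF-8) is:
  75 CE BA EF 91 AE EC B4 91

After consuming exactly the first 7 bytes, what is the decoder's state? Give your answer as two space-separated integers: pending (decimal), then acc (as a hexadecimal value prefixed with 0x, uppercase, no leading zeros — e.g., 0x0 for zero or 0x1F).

Answer: 2 0xC

Derivation:
Byte[0]=75: 1-byte. pending=0, acc=0x0
Byte[1]=CE: 2-byte lead. pending=1, acc=0xE
Byte[2]=BA: continuation. acc=(acc<<6)|0x3A=0x3BA, pending=0
Byte[3]=EF: 3-byte lead. pending=2, acc=0xF
Byte[4]=91: continuation. acc=(acc<<6)|0x11=0x3D1, pending=1
Byte[5]=AE: continuation. acc=(acc<<6)|0x2E=0xF46E, pending=0
Byte[6]=EC: 3-byte lead. pending=2, acc=0xC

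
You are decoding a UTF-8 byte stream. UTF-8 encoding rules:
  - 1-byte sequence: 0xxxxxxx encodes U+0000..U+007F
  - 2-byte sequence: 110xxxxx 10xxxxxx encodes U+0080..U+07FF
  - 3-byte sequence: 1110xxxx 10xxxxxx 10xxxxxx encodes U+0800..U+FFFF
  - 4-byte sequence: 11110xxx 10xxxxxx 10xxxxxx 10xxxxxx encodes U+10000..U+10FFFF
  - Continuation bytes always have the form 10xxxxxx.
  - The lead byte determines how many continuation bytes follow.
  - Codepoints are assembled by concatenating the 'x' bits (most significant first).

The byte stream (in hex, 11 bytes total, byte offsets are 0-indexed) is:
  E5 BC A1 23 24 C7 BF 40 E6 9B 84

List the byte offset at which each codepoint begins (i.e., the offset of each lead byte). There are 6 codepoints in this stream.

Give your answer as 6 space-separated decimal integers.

Byte[0]=E5: 3-byte lead, need 2 cont bytes. acc=0x5
Byte[1]=BC: continuation. acc=(acc<<6)|0x3C=0x17C
Byte[2]=A1: continuation. acc=(acc<<6)|0x21=0x5F21
Completed: cp=U+5F21 (starts at byte 0)
Byte[3]=23: 1-byte ASCII. cp=U+0023
Byte[4]=24: 1-byte ASCII. cp=U+0024
Byte[5]=C7: 2-byte lead, need 1 cont bytes. acc=0x7
Byte[6]=BF: continuation. acc=(acc<<6)|0x3F=0x1FF
Completed: cp=U+01FF (starts at byte 5)
Byte[7]=40: 1-byte ASCII. cp=U+0040
Byte[8]=E6: 3-byte lead, need 2 cont bytes. acc=0x6
Byte[9]=9B: continuation. acc=(acc<<6)|0x1B=0x19B
Byte[10]=84: continuation. acc=(acc<<6)|0x04=0x66C4
Completed: cp=U+66C4 (starts at byte 8)

Answer: 0 3 4 5 7 8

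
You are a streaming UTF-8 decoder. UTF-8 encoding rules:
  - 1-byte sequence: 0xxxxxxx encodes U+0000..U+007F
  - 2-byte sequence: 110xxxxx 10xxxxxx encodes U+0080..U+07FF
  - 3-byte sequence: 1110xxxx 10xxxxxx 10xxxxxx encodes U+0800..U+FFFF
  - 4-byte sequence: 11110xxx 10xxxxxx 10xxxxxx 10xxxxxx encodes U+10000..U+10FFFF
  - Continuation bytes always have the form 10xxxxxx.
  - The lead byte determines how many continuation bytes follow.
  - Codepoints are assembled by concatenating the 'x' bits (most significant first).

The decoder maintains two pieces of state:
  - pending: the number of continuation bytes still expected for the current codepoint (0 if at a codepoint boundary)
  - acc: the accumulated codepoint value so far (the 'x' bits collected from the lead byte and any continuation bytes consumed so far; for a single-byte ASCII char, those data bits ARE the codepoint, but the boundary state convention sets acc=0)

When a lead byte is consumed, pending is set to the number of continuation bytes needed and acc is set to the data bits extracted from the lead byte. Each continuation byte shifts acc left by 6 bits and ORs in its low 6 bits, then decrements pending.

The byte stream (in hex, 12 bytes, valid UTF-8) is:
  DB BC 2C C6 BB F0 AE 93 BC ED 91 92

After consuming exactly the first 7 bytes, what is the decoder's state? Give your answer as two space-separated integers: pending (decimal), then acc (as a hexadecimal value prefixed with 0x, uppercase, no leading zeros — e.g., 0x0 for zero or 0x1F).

Answer: 2 0x2E

Derivation:
Byte[0]=DB: 2-byte lead. pending=1, acc=0x1B
Byte[1]=BC: continuation. acc=(acc<<6)|0x3C=0x6FC, pending=0
Byte[2]=2C: 1-byte. pending=0, acc=0x0
Byte[3]=C6: 2-byte lead. pending=1, acc=0x6
Byte[4]=BB: continuation. acc=(acc<<6)|0x3B=0x1BB, pending=0
Byte[5]=F0: 4-byte lead. pending=3, acc=0x0
Byte[6]=AE: continuation. acc=(acc<<6)|0x2E=0x2E, pending=2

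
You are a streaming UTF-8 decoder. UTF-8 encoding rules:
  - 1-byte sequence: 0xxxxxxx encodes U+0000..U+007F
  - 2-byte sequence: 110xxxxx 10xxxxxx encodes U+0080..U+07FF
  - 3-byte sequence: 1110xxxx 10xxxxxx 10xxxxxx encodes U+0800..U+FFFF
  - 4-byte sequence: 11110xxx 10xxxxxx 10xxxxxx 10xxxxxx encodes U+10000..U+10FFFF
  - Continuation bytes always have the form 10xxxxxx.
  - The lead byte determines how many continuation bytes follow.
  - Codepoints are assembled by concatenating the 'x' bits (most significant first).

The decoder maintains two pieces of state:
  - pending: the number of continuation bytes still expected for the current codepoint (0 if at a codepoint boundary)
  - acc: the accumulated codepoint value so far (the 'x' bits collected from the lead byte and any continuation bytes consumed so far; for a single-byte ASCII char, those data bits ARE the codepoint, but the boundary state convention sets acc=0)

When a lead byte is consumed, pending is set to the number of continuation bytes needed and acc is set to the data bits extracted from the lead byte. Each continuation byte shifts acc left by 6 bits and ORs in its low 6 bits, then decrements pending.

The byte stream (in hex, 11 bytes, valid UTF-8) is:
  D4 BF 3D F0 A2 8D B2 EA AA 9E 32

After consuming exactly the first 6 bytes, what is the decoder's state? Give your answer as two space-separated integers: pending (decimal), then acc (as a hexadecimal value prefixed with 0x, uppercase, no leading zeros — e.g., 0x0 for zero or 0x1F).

Answer: 1 0x88D

Derivation:
Byte[0]=D4: 2-byte lead. pending=1, acc=0x14
Byte[1]=BF: continuation. acc=(acc<<6)|0x3F=0x53F, pending=0
Byte[2]=3D: 1-byte. pending=0, acc=0x0
Byte[3]=F0: 4-byte lead. pending=3, acc=0x0
Byte[4]=A2: continuation. acc=(acc<<6)|0x22=0x22, pending=2
Byte[5]=8D: continuation. acc=(acc<<6)|0x0D=0x88D, pending=1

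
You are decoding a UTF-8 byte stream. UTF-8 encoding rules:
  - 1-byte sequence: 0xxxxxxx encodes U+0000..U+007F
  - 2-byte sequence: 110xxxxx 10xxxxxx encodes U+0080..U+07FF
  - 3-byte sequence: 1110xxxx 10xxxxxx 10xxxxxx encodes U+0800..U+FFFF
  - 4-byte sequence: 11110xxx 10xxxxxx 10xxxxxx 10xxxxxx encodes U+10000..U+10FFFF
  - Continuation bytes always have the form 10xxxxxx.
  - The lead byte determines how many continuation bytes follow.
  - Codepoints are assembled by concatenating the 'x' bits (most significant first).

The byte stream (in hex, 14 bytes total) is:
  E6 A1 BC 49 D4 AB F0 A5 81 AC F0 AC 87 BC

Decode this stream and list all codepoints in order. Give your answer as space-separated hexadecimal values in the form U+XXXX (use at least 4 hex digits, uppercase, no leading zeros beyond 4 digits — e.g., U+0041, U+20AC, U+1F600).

Byte[0]=E6: 3-byte lead, need 2 cont bytes. acc=0x6
Byte[1]=A1: continuation. acc=(acc<<6)|0x21=0x1A1
Byte[2]=BC: continuation. acc=(acc<<6)|0x3C=0x687C
Completed: cp=U+687C (starts at byte 0)
Byte[3]=49: 1-byte ASCII. cp=U+0049
Byte[4]=D4: 2-byte lead, need 1 cont bytes. acc=0x14
Byte[5]=AB: continuation. acc=(acc<<6)|0x2B=0x52B
Completed: cp=U+052B (starts at byte 4)
Byte[6]=F0: 4-byte lead, need 3 cont bytes. acc=0x0
Byte[7]=A5: continuation. acc=(acc<<6)|0x25=0x25
Byte[8]=81: continuation. acc=(acc<<6)|0x01=0x941
Byte[9]=AC: continuation. acc=(acc<<6)|0x2C=0x2506C
Completed: cp=U+2506C (starts at byte 6)
Byte[10]=F0: 4-byte lead, need 3 cont bytes. acc=0x0
Byte[11]=AC: continuation. acc=(acc<<6)|0x2C=0x2C
Byte[12]=87: continuation. acc=(acc<<6)|0x07=0xB07
Byte[13]=BC: continuation. acc=(acc<<6)|0x3C=0x2C1FC
Completed: cp=U+2C1FC (starts at byte 10)

Answer: U+687C U+0049 U+052B U+2506C U+2C1FC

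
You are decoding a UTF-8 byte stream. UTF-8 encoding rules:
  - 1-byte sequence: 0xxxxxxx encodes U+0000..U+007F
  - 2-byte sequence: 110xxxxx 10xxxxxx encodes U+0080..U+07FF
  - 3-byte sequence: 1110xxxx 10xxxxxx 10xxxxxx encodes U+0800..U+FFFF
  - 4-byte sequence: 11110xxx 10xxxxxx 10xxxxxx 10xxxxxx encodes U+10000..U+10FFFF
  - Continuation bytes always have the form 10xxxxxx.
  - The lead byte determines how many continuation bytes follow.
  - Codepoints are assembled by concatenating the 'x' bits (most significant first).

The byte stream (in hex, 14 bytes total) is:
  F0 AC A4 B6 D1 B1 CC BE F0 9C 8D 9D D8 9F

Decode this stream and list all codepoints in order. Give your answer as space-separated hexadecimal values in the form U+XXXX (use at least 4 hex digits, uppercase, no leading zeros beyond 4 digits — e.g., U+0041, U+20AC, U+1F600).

Byte[0]=F0: 4-byte lead, need 3 cont bytes. acc=0x0
Byte[1]=AC: continuation. acc=(acc<<6)|0x2C=0x2C
Byte[2]=A4: continuation. acc=(acc<<6)|0x24=0xB24
Byte[3]=B6: continuation. acc=(acc<<6)|0x36=0x2C936
Completed: cp=U+2C936 (starts at byte 0)
Byte[4]=D1: 2-byte lead, need 1 cont bytes. acc=0x11
Byte[5]=B1: continuation. acc=(acc<<6)|0x31=0x471
Completed: cp=U+0471 (starts at byte 4)
Byte[6]=CC: 2-byte lead, need 1 cont bytes. acc=0xC
Byte[7]=BE: continuation. acc=(acc<<6)|0x3E=0x33E
Completed: cp=U+033E (starts at byte 6)
Byte[8]=F0: 4-byte lead, need 3 cont bytes. acc=0x0
Byte[9]=9C: continuation. acc=(acc<<6)|0x1C=0x1C
Byte[10]=8D: continuation. acc=(acc<<6)|0x0D=0x70D
Byte[11]=9D: continuation. acc=(acc<<6)|0x1D=0x1C35D
Completed: cp=U+1C35D (starts at byte 8)
Byte[12]=D8: 2-byte lead, need 1 cont bytes. acc=0x18
Byte[13]=9F: continuation. acc=(acc<<6)|0x1F=0x61F
Completed: cp=U+061F (starts at byte 12)

Answer: U+2C936 U+0471 U+033E U+1C35D U+061F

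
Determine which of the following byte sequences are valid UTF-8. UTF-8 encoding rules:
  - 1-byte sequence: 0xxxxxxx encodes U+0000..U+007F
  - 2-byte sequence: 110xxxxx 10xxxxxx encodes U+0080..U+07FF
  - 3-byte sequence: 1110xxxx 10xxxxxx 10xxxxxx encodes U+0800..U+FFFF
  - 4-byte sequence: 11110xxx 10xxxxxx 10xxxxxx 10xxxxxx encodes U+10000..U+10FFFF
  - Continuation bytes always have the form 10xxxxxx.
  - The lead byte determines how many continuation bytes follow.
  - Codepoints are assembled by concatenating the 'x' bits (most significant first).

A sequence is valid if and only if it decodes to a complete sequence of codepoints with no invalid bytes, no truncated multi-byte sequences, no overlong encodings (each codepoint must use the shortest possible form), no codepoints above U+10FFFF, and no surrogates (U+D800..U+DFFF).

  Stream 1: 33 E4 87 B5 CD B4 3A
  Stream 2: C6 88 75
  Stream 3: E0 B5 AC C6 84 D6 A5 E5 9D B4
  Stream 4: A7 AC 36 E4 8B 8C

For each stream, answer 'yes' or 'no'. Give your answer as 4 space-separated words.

Stream 1: decodes cleanly. VALID
Stream 2: decodes cleanly. VALID
Stream 3: decodes cleanly. VALID
Stream 4: error at byte offset 0. INVALID

Answer: yes yes yes no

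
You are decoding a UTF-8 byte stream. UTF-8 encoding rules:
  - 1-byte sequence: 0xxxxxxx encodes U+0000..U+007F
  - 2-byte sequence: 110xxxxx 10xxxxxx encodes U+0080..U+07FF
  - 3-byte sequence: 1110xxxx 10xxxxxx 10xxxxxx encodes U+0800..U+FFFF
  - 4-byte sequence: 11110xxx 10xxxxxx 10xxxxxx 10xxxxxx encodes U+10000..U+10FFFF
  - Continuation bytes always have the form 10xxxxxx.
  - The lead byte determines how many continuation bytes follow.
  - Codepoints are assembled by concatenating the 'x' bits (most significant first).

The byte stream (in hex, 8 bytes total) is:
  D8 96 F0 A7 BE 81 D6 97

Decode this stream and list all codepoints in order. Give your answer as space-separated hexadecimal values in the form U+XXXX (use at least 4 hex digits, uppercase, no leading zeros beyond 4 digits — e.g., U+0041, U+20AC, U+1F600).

Byte[0]=D8: 2-byte lead, need 1 cont bytes. acc=0x18
Byte[1]=96: continuation. acc=(acc<<6)|0x16=0x616
Completed: cp=U+0616 (starts at byte 0)
Byte[2]=F0: 4-byte lead, need 3 cont bytes. acc=0x0
Byte[3]=A7: continuation. acc=(acc<<6)|0x27=0x27
Byte[4]=BE: continuation. acc=(acc<<6)|0x3E=0x9FE
Byte[5]=81: continuation. acc=(acc<<6)|0x01=0x27F81
Completed: cp=U+27F81 (starts at byte 2)
Byte[6]=D6: 2-byte lead, need 1 cont bytes. acc=0x16
Byte[7]=97: continuation. acc=(acc<<6)|0x17=0x597
Completed: cp=U+0597 (starts at byte 6)

Answer: U+0616 U+27F81 U+0597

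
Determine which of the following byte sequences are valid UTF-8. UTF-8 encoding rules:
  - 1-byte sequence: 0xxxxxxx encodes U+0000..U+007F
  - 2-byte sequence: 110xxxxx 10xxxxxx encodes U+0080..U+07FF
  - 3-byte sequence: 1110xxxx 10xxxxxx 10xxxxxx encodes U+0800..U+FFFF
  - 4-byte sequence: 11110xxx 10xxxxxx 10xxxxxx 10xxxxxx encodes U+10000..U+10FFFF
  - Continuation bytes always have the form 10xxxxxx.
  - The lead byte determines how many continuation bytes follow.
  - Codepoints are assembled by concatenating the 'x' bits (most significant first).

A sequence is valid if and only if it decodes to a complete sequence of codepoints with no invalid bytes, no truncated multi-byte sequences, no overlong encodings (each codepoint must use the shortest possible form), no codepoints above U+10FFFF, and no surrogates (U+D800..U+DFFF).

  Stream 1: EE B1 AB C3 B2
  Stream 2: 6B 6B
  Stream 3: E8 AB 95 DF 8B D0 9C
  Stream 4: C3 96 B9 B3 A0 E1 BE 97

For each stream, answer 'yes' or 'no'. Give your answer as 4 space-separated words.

Answer: yes yes yes no

Derivation:
Stream 1: decodes cleanly. VALID
Stream 2: decodes cleanly. VALID
Stream 3: decodes cleanly. VALID
Stream 4: error at byte offset 2. INVALID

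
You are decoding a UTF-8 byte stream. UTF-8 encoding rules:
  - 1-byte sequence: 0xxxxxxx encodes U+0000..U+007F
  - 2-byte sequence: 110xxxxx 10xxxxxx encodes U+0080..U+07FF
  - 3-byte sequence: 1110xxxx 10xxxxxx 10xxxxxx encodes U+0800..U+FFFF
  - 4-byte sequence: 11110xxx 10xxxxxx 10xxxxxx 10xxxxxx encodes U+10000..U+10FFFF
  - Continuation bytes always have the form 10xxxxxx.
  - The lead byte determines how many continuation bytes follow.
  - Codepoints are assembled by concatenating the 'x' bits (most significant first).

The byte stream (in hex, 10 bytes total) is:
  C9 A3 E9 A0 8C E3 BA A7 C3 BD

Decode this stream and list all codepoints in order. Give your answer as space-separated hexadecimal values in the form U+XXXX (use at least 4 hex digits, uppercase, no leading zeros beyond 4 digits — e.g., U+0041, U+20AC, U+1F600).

Answer: U+0263 U+980C U+3EA7 U+00FD

Derivation:
Byte[0]=C9: 2-byte lead, need 1 cont bytes. acc=0x9
Byte[1]=A3: continuation. acc=(acc<<6)|0x23=0x263
Completed: cp=U+0263 (starts at byte 0)
Byte[2]=E9: 3-byte lead, need 2 cont bytes. acc=0x9
Byte[3]=A0: continuation. acc=(acc<<6)|0x20=0x260
Byte[4]=8C: continuation. acc=(acc<<6)|0x0C=0x980C
Completed: cp=U+980C (starts at byte 2)
Byte[5]=E3: 3-byte lead, need 2 cont bytes. acc=0x3
Byte[6]=BA: continuation. acc=(acc<<6)|0x3A=0xFA
Byte[7]=A7: continuation. acc=(acc<<6)|0x27=0x3EA7
Completed: cp=U+3EA7 (starts at byte 5)
Byte[8]=C3: 2-byte lead, need 1 cont bytes. acc=0x3
Byte[9]=BD: continuation. acc=(acc<<6)|0x3D=0xFD
Completed: cp=U+00FD (starts at byte 8)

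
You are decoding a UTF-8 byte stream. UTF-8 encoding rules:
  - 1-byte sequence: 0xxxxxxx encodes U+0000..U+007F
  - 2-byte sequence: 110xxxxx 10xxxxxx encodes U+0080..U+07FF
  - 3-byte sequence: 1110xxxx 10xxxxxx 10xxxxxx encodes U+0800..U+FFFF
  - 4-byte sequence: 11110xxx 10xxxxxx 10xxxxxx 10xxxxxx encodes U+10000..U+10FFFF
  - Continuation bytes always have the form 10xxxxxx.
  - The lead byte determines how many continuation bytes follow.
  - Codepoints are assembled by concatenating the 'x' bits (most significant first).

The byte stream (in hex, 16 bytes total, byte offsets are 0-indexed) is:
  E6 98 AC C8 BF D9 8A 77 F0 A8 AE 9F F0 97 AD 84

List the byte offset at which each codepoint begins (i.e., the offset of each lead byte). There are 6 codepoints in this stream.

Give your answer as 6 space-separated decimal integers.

Answer: 0 3 5 7 8 12

Derivation:
Byte[0]=E6: 3-byte lead, need 2 cont bytes. acc=0x6
Byte[1]=98: continuation. acc=(acc<<6)|0x18=0x198
Byte[2]=AC: continuation. acc=(acc<<6)|0x2C=0x662C
Completed: cp=U+662C (starts at byte 0)
Byte[3]=C8: 2-byte lead, need 1 cont bytes. acc=0x8
Byte[4]=BF: continuation. acc=(acc<<6)|0x3F=0x23F
Completed: cp=U+023F (starts at byte 3)
Byte[5]=D9: 2-byte lead, need 1 cont bytes. acc=0x19
Byte[6]=8A: continuation. acc=(acc<<6)|0x0A=0x64A
Completed: cp=U+064A (starts at byte 5)
Byte[7]=77: 1-byte ASCII. cp=U+0077
Byte[8]=F0: 4-byte lead, need 3 cont bytes. acc=0x0
Byte[9]=A8: continuation. acc=(acc<<6)|0x28=0x28
Byte[10]=AE: continuation. acc=(acc<<6)|0x2E=0xA2E
Byte[11]=9F: continuation. acc=(acc<<6)|0x1F=0x28B9F
Completed: cp=U+28B9F (starts at byte 8)
Byte[12]=F0: 4-byte lead, need 3 cont bytes. acc=0x0
Byte[13]=97: continuation. acc=(acc<<6)|0x17=0x17
Byte[14]=AD: continuation. acc=(acc<<6)|0x2D=0x5ED
Byte[15]=84: continuation. acc=(acc<<6)|0x04=0x17B44
Completed: cp=U+17B44 (starts at byte 12)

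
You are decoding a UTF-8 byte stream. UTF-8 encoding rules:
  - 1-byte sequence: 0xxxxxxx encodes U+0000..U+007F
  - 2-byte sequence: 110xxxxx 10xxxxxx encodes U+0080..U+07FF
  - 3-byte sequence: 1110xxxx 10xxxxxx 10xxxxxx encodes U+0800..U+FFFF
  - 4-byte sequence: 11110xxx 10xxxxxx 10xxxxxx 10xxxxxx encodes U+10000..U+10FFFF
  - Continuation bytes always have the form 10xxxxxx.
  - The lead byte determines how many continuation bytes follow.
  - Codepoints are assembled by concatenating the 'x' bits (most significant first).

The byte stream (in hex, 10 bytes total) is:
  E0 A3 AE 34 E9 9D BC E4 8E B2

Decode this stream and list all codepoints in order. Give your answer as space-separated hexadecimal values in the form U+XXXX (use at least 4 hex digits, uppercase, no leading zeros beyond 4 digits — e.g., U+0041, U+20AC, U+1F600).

Byte[0]=E0: 3-byte lead, need 2 cont bytes. acc=0x0
Byte[1]=A3: continuation. acc=(acc<<6)|0x23=0x23
Byte[2]=AE: continuation. acc=(acc<<6)|0x2E=0x8EE
Completed: cp=U+08EE (starts at byte 0)
Byte[3]=34: 1-byte ASCII. cp=U+0034
Byte[4]=E9: 3-byte lead, need 2 cont bytes. acc=0x9
Byte[5]=9D: continuation. acc=(acc<<6)|0x1D=0x25D
Byte[6]=BC: continuation. acc=(acc<<6)|0x3C=0x977C
Completed: cp=U+977C (starts at byte 4)
Byte[7]=E4: 3-byte lead, need 2 cont bytes. acc=0x4
Byte[8]=8E: continuation. acc=(acc<<6)|0x0E=0x10E
Byte[9]=B2: continuation. acc=(acc<<6)|0x32=0x43B2
Completed: cp=U+43B2 (starts at byte 7)

Answer: U+08EE U+0034 U+977C U+43B2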